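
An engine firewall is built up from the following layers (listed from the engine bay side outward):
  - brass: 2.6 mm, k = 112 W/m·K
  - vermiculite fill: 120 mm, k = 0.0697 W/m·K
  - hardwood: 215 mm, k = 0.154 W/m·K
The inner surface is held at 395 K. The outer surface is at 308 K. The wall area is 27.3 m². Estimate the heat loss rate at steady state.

Using the resistance-network approach (series):
R_brass = L/(kA) = 0.0026/(112×27.3) = 8.503×10^-7 K/W
R_vermiculite fill = L/(kA) = 0.12/(0.0697×27.3) = 0.06306 K/W
R_hardwood = L/(kA) = 0.215/(0.154×27.3) = 0.05114 K/W
R_total = 0.1142 K/W
Q = ΔT / R_total = 87 / 0.1142

Q ≈ 762 W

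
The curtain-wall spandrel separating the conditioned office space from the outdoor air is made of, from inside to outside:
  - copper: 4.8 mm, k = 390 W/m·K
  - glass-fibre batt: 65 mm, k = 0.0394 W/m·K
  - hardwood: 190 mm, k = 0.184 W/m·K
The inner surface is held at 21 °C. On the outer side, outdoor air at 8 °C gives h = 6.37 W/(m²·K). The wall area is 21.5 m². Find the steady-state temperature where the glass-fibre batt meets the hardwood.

T ≈ 13.4 °C

Model the wall as resistances in series:
R_copper = L/(kA) = 0.0048/(390×21.5) = 5.725×10^-7 K/W
R_glass-fibre batt = L/(kA) = 0.065/(0.0394×21.5) = 0.07673 K/W
R_hardwood = L/(kA) = 0.19/(0.184×21.5) = 0.04803 K/W
R_outer film = 1/(h_o·A) = 1/(6.37×21.5) = 0.007302 K/W
R_total = 0.1321 K/W;  Q = ΔT/R_total = 13/0.1321 = 98.44 W
T_interface = T_inner − Q·ΣR(inner→interface) = 21 − 98.4×0.07673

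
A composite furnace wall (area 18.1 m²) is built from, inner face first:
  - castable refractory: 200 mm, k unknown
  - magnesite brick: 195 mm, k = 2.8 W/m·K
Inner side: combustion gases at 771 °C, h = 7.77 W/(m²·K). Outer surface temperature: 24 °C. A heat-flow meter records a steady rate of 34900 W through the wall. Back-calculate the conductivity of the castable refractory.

Thermal resistances in series:
R_inner film = 1/(h_i·A) = 1/(7.77×18.1) = 0.007111 K/W
R_magnesite brick = L/(kA) = 0.195/(2.8×18.1) = 0.003848 K/W
Sum of known resistances R_other = 0.01096 K/W
Total R = ΔT/Q = 747/34900 = 0.0214 K/W
R_castable refractory = R_total − R_other = 0.01045 K/W
k = L/(R·A) = 0.2/(0.01045×18.1)

k ≈ 1.06 W/(m·K)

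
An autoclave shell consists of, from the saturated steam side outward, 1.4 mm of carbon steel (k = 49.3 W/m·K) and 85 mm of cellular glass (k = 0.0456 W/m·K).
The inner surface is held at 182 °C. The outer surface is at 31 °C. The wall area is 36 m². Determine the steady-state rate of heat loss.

Q ≈ 2920 W

Treating each layer as a thermal resistance in series:
R_carbon steel = L/(kA) = 0.0014/(49.3×36) = 7.888×10^-7 K/W
R_cellular glass = L/(kA) = 0.085/(0.0456×36) = 0.05178 K/W
R_total = 0.05178 K/W
Q = ΔT / R_total = 151 / 0.05178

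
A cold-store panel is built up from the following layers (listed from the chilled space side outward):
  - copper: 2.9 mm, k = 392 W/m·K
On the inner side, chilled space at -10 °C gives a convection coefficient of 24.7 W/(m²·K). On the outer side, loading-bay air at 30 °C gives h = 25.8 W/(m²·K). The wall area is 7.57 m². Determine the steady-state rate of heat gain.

Q ≈ 3820 W

Series thermal resistances:
R_inner film = 1/(h_i·A) = 1/(24.7×7.57) = 0.005348 K/W
R_copper = L/(kA) = 0.0029/(392×7.57) = 9.773×10^-7 K/W
R_outer film = 1/(h_o·A) = 1/(25.8×7.57) = 0.00512 K/W
R_total = 0.01047 K/W
Q = ΔT / R_total = 40 / 0.01047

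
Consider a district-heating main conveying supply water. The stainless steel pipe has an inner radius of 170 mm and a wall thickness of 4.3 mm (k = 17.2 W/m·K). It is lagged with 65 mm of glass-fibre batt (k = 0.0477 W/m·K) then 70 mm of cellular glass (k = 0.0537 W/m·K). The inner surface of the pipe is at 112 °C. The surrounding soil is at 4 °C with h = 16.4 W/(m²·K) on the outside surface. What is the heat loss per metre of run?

q′ ≈ 58.4 W/m

For a radial system each layer contributes R = ln(r_out/r_in)/(2πkL); films add R = 1/(hA).
R_stainless steel pipe wall = ln(174.3/170)/(2π×17.2×1) = 2.311×10^-4 K/W
R_glass-fibre batt = ln(239.3/174.3)/(2π×0.0477×1) = 1.057 K/W
R_cellular glass = ln(309.3/239.3)/(2π×0.0537×1) = 0.7605 K/W
R_outer film = 1/(h_o·2πr_oL) = 1/(16.4×2π×0.3093×1) = 0.03138 K/W
R_total = 1.85 K/W
Q = ΔT/R_total = 108/1.85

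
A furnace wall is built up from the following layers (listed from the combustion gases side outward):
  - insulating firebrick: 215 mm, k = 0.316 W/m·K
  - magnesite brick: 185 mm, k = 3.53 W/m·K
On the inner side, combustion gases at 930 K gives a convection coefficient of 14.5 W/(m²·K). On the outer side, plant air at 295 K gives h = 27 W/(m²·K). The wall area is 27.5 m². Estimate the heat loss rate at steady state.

Series thermal resistances:
R_inner film = 1/(h_i·A) = 1/(14.5×27.5) = 0.002508 K/W
R_insulating firebrick = L/(kA) = 0.215/(0.316×27.5) = 0.02474 K/W
R_magnesite brick = L/(kA) = 0.185/(3.53×27.5) = 0.001906 K/W
R_outer film = 1/(h_o·A) = 1/(27×27.5) = 0.001347 K/W
R_total = 0.0305 K/W
Q = ΔT / R_total = 635 / 0.0305

Q ≈ 20800 W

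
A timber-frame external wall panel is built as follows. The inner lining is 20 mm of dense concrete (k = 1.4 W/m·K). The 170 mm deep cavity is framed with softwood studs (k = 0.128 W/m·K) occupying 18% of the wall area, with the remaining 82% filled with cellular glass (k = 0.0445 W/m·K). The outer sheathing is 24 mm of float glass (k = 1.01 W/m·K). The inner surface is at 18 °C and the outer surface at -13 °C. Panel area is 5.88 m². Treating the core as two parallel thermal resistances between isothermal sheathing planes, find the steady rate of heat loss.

Sheathing layers in series; stud and cavity paths in parallel between them.
R_inner = 0.02/(1.4×5.88) = 0.00243 K/W
R_stud  = 0.17/(0.128×0.18×5.88) = 1.255 K/W
R_cav   = 0.17/(0.0445×0.82×5.88) = 0.7923 K/W
1/R_core = 1/R_stud + 1/R_cav → R_core = 0.4857 K/W
R_outer = 0.024/(1.01×5.88) = 0.004041 K/W
R_total = 0.4921 K/W
Q = ΔT/R_total = 31/0.4921

Q ≈ 63 W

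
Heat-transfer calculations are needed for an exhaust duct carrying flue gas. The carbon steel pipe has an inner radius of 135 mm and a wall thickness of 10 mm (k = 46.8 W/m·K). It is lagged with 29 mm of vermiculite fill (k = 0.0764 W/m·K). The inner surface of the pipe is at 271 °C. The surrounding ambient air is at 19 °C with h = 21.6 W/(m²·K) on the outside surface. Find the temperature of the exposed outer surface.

T ≈ 44.3 °C

Cylindrical conduction, so R = ln(r₂/r₁)/(2πkL) per layer, in series:
R_carbon steel pipe wall = ln(145/135)/(2π×46.8×1) = 2.43×10^-4 K/W
R_vermiculite fill = ln(174/145)/(2π×0.0764×1) = 0.3798 K/W
R_outer film = 1/(h_o·2πr_oL) = 1/(21.6×2π×0.174×1) = 0.04235 K/W
R_total = 0.4224 K/W
Q = ΔT/R_total = 252/0.4224
Q = 597 W/m
T_interface = T_inner − Q·ΣR(inner→interface) = 271 − 597×0.3801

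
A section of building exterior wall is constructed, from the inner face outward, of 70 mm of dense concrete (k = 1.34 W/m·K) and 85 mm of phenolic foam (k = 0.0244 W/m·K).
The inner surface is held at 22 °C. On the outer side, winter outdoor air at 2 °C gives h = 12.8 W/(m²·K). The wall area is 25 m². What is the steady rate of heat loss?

Q ≈ 138 W

Thermal resistances in series:
R_dense concrete = L/(kA) = 0.07/(1.34×25) = 0.00209 K/W
R_phenolic foam = L/(kA) = 0.085/(0.0244×25) = 0.1393 K/W
R_outer film = 1/(h_o·A) = 1/(12.8×25) = 0.003125 K/W
R_total = 0.1446 K/W
Q = ΔT / R_total = 20 / 0.1446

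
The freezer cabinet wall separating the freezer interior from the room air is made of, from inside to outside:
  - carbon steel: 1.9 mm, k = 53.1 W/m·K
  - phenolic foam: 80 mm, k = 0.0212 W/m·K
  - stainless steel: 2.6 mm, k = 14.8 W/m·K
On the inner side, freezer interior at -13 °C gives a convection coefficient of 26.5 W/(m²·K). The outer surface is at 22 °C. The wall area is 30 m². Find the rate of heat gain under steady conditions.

Q ≈ 275 W

Treating each layer as a thermal resistance in series:
R_inner film = 1/(h_i·A) = 1/(26.5×30) = 0.001258 K/W
R_carbon steel = L/(kA) = 0.0019/(53.1×30) = 1.193×10^-6 K/W
R_phenolic foam = L/(kA) = 0.08/(0.0212×30) = 0.1258 K/W
R_stainless steel = L/(kA) = 0.0026/(14.8×30) = 5.856×10^-6 K/W
R_total = 0.1271 K/W
Q = ΔT / R_total = 35 / 0.1271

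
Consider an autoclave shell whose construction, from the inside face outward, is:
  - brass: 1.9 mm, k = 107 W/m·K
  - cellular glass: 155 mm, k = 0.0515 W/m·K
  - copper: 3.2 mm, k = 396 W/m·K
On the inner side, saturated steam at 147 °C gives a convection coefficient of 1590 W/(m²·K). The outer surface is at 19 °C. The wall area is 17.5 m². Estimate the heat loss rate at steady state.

Treating each layer as a thermal resistance in series:
R_inner film = 1/(h_i·A) = 1/(1590×17.5) = 3.594×10^-5 K/W
R_brass = L/(kA) = 0.0019/(107×17.5) = 1.015×10^-6 K/W
R_cellular glass = L/(kA) = 0.155/(0.0515×17.5) = 0.172 K/W
R_copper = L/(kA) = 0.0032/(396×17.5) = 4.618×10^-7 K/W
R_total = 0.172 K/W
Q = ΔT / R_total = 128 / 0.172

Q ≈ 744 W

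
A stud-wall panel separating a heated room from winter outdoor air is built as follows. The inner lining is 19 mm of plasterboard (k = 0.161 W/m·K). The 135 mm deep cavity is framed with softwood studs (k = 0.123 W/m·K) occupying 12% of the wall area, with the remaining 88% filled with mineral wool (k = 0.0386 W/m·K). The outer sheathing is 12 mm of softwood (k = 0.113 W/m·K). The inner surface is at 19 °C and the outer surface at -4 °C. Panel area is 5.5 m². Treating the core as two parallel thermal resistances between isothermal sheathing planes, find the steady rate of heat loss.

Sheathing layers in series; stud and cavity paths in parallel between them.
R_inner = 0.019/(0.161×5.5) = 0.02146 K/W
R_stud  = 0.135/(0.123×0.12×5.5) = 1.663 K/W
R_cav   = 0.135/(0.0386×0.88×5.5) = 0.7226 K/W
1/R_core = 1/R_stud + 1/R_cav → R_core = 0.5037 K/W
R_outer = 0.012/(0.113×5.5) = 0.01931 K/W
R_total = 0.5445 K/W
Q = ΔT/R_total = 23/0.5445

Q ≈ 42.2 W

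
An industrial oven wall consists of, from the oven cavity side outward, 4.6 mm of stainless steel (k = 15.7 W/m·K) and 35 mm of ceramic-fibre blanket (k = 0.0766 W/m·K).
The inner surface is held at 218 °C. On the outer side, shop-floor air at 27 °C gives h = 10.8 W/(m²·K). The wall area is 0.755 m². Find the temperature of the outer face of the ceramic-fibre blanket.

Thermal resistances in series:
R_stainless steel = L/(kA) = 0.0046/(15.7×0.755) = 3.881×10^-4 K/W
R_ceramic-fibre blanket = L/(kA) = 0.035/(0.0766×0.755) = 0.6052 K/W
R_outer film = 1/(h_o·A) = 1/(10.8×0.755) = 0.1226 K/W
R_total = 0.7282 K/W;  Q = ΔT/R_total = 191/0.7282 = 262.3 W
T_interface = T_inner − Q·ΣR(inner→interface) = 218 − 262×0.6056

T ≈ 59.2 °C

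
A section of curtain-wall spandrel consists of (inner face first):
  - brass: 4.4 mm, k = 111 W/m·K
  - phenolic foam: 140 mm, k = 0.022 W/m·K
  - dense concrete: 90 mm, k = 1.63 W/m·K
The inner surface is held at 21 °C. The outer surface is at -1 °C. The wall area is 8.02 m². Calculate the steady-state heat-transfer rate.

Q ≈ 27.5 W

Thermal resistances in series:
R_brass = L/(kA) = 0.0044/(111×8.02) = 4.943×10^-6 K/W
R_phenolic foam = L/(kA) = 0.14/(0.022×8.02) = 0.7935 K/W
R_dense concrete = L/(kA) = 0.09/(1.63×8.02) = 0.006885 K/W
R_total = 0.8004 K/W
Q = ΔT / R_total = 22 / 0.8004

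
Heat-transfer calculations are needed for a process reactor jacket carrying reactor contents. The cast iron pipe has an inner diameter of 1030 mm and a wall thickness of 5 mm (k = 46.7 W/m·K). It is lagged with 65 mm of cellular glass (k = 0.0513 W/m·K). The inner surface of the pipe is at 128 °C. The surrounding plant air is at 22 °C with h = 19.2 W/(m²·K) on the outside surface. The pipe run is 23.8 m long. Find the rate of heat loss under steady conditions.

Cylindrical conduction, so R = ln(r₂/r₁)/(2πkL) per layer, in series:
R_cast iron pipe wall = ln(520/515)/(2π×46.7×23.8) = 1.384×10^-6 K/W
R_cellular glass = ln(585/520)/(2π×0.0513×23.8) = 0.01535 K/W
R_outer film = 1/(h_o·2πr_oL) = 1/(19.2×2π×0.585×23.8) = 5.954×10^-4 K/W
R_total = 0.01595 K/W
Q = ΔT/R_total = 106/0.01595

Q ≈ 6650 W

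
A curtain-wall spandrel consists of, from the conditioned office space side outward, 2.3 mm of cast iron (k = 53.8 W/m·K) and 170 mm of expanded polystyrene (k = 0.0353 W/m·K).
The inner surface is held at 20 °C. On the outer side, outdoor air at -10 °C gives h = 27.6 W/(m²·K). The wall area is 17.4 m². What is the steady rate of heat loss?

Q ≈ 108 W

Using the resistance-network approach (series):
R_cast iron = L/(kA) = 0.0023/(53.8×17.4) = 2.457×10^-6 K/W
R_expanded polystyrene = L/(kA) = 0.17/(0.0353×17.4) = 0.2768 K/W
R_outer film = 1/(h_o·A) = 1/(27.6×17.4) = 0.002082 K/W
R_total = 0.2789 K/W
Q = ΔT / R_total = 30 / 0.2789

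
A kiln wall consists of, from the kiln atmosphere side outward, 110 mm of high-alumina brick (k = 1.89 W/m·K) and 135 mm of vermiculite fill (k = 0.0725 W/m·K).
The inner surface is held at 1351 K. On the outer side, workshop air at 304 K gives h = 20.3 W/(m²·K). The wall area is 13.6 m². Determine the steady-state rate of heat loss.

Treating each layer as a thermal resistance in series:
R_high-alumina brick = L/(kA) = 0.11/(1.89×13.6) = 0.004279 K/W
R_vermiculite fill = L/(kA) = 0.135/(0.0725×13.6) = 0.1369 K/W
R_outer film = 1/(h_o·A) = 1/(20.3×13.6) = 0.003622 K/W
R_total = 0.1448 K/W
Q = ΔT / R_total = 1047 / 0.1448

Q ≈ 7230 W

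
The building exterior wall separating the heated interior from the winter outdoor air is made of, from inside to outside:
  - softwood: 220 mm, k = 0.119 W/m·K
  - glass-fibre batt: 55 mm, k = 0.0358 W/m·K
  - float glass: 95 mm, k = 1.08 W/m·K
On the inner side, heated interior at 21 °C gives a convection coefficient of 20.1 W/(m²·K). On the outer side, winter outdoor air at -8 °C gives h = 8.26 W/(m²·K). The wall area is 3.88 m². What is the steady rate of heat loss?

Thermal resistances in series:
R_inner film = 1/(h_i·A) = 1/(20.1×3.88) = 0.01282 K/W
R_softwood = L/(kA) = 0.22/(0.119×3.88) = 0.4765 K/W
R_glass-fibre batt = L/(kA) = 0.055/(0.0358×3.88) = 0.396 K/W
R_float glass = L/(kA) = 0.095/(1.08×3.88) = 0.02267 K/W
R_outer film = 1/(h_o·A) = 1/(8.26×3.88) = 0.0312 K/W
R_total = 0.9391 K/W
Q = ΔT / R_total = 29 / 0.9391

Q ≈ 30.9 W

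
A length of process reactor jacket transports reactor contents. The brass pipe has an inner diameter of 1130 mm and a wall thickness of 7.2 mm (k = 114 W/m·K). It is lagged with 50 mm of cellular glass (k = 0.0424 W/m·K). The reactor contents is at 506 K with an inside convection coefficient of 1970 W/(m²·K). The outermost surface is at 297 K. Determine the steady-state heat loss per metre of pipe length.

Radial resistances (cylindrical: R_cond = ln(r_o/r_i)/(2πkL), R_conv = 1/(h·2πrL)):
R_inner film = 1/(h_i·2πr₁L) = 1/(1970×2π×0.565×1) = 1.43×10^-4 K/W
R_brass pipe wall = ln(572.2/565)/(2π×114×1) = 1.768×10^-5 K/W
R_cellular glass = ln(622.2/572.2)/(2π×0.0424×1) = 0.3145 K/W
R_total = 0.3146 K/W
Q = ΔT/R_total = 209/0.3146

q′ ≈ 664 W/m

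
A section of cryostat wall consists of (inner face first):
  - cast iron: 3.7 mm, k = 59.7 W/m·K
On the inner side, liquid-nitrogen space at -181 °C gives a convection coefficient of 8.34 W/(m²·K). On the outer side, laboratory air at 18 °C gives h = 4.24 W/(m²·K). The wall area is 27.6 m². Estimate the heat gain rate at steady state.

Model the wall as resistances in series:
R_inner film = 1/(h_i·A) = 1/(8.34×27.6) = 0.004344 K/W
R_cast iron = L/(kA) = 0.0037/(59.7×27.6) = 2.246×10^-6 K/W
R_outer film = 1/(h_o·A) = 1/(4.24×27.6) = 0.008545 K/W
R_total = 0.01289 K/W
Q = ΔT / R_total = 199 / 0.01289

Q ≈ 15400 W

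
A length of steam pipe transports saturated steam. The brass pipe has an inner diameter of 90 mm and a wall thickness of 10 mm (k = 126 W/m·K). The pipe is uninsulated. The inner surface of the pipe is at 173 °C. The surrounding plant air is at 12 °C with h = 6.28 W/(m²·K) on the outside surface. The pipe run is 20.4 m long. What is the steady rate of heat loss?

Q ≈ 7120 W

For a radial system each layer contributes R = ln(r_out/r_in)/(2πkL); films add R = 1/(hA).
R_brass pipe wall = ln(55/45)/(2π×126×20.4) = 1.243×10^-5 K/W
R_outer film = 1/(h_o·2πr_oL) = 1/(6.28×2π×0.055×20.4) = 0.02259 K/W
R_total = 0.0226 K/W
Q = ΔT/R_total = 161/0.0226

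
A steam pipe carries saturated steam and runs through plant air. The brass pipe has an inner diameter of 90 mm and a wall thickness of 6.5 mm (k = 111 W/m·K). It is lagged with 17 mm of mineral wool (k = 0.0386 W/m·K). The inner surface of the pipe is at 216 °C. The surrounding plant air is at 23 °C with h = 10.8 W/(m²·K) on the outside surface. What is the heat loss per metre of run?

q′ ≈ 139 W/m

Radial resistances (cylindrical: R_cond = ln(r_o/r_i)/(2πkL), R_conv = 1/(h·2πrL)):
R_brass pipe wall = ln(51.5/45)/(2π×111×1) = 1.935×10^-4 K/W
R_mineral wool = ln(68.5/51.5)/(2π×0.0386×1) = 1.176 K/W
R_outer film = 1/(h_o·2πr_oL) = 1/(10.8×2π×0.0685×1) = 0.2151 K/W
R_total = 1.391 K/W
Q = ΔT/R_total = 193/1.391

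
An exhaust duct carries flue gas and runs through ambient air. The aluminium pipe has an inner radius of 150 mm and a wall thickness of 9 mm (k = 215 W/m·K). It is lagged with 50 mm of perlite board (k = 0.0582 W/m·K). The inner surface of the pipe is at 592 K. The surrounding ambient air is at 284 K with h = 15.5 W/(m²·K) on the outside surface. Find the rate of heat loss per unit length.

q′ ≈ 386 W/m

Per-layer cylindrical resistances, series-summed:
R_aluminium pipe wall = ln(159/150)/(2π×215×1) = 4.313×10^-5 K/W
R_perlite board = ln(209/159)/(2π×0.0582×1) = 0.7477 K/W
R_outer film = 1/(h_o·2πr_oL) = 1/(15.5×2π×0.209×1) = 0.04913 K/W
R_total = 0.7969 K/W
Q = ΔT/R_total = 308/0.7969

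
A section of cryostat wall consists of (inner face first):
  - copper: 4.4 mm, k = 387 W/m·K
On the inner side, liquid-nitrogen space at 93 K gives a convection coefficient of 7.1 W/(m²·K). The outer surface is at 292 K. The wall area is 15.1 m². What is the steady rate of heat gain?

Model the wall as resistances in series:
R_inner film = 1/(h_i·A) = 1/(7.1×15.1) = 0.009327 K/W
R_copper = L/(kA) = 0.0044/(387×15.1) = 7.529×10^-7 K/W
R_total = 0.009328 K/W
Q = ΔT / R_total = 199 / 0.009328

Q ≈ 21300 W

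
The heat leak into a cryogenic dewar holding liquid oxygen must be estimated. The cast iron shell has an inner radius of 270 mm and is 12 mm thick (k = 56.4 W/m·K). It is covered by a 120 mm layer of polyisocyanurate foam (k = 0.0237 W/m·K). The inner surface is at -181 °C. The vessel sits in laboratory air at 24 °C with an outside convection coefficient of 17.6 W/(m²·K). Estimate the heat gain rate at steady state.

Q ≈ 57.2 W

Each spherical layer contributes R = (1/r_i − 1/r_o)/(4πk):
R_cast iron shell = (1/0.27 − 1/0.282)/(4π×56.4) = 2.224×10^-4 K/W
R_polyisocyanurate foam = (1/0.282 − 1/0.402)/(4π×0.0237) = 3.554 K/W
R_outer film = 1/(h·4πr_o²) = 1/(17.6×4π×0.402²) = 0.02798 K/W
R_total = 3.582 K/W
Q = ΔT/R_total = 205/3.582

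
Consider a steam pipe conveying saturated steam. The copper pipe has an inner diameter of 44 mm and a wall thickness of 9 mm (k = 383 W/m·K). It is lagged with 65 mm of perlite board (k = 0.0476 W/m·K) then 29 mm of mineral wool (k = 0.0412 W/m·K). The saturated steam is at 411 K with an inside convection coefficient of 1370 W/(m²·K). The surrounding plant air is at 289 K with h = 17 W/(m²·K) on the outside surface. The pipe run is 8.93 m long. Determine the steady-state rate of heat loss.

Q ≈ 223 W

Cylindrical conduction, so R = ln(r₂/r₁)/(2πkL) per layer, in series:
R_inner film = 1/(h_i·2πr₁L) = 1/(1370×2π×0.022×8.93) = 5.913×10^-4 K/W
R_copper pipe wall = ln(31/22)/(2π×383×8.93) = 1.596×10^-5 K/W
R_perlite board = ln(96/31)/(2π×0.0476×8.93) = 0.4232 K/W
R_mineral wool = ln(125/96)/(2π×0.0412×8.93) = 0.1142 K/W
R_outer film = 1/(h_o·2πr_oL) = 1/(17×2π×0.125×8.93) = 0.008387 K/W
R_total = 0.5464 K/W
Q = ΔT/R_total = 122/0.5464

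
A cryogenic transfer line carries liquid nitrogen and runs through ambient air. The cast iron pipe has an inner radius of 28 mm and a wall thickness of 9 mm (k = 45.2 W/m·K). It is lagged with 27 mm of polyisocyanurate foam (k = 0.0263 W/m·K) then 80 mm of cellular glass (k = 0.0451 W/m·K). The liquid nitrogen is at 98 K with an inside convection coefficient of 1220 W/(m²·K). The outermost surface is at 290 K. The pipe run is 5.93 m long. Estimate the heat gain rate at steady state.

Q ≈ 184 W

Per-layer cylindrical resistances, series-summed:
R_inner film = 1/(h_i·2πr₁L) = 1/(1220×2π×0.028×5.93) = 7.857×10^-4 K/W
R_cast iron pipe wall = ln(37/28)/(2π×45.2×5.93) = 1.655×10^-4 K/W
R_polyisocyanurate foam = ln(64/37)/(2π×0.0263×5.93) = 0.5592 K/W
R_cellular glass = ln(144/64)/(2π×0.0451×5.93) = 0.4826 K/W
R_total = 1.043 K/W
Q = ΔT/R_total = 192/1.043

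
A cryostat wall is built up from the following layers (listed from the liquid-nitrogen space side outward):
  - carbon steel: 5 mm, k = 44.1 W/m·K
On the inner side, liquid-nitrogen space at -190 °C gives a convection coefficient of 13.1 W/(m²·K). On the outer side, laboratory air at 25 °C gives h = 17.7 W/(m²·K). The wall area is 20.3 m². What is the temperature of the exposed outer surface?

Series thermal resistances:
R_inner film = 1/(h_i·A) = 1/(13.1×20.3) = 0.00376 K/W
R_carbon steel = L/(kA) = 0.005/(44.1×20.3) = 5.585×10^-6 K/W
R_outer film = 1/(h_o·A) = 1/(17.7×20.3) = 0.002783 K/W
R_total = 0.006549 K/W;  Q = ΔT/R_total = 215/0.006549 = 32830 W
T_interface = T_inner + Q·ΣR(inner→interface) = -190 + 32800×0.003766

T ≈ -66.4 °C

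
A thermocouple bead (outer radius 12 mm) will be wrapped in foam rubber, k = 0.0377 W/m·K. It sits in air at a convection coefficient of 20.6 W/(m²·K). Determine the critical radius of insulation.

For a sphere r_cr = 2k/h = 2×0.0377/20.6
r_cr = 3.66 mm; since the bare radius (12 mm) is above r_cr, any added insulation will reduce heat loss.

r_cr ≈ 3.66 mm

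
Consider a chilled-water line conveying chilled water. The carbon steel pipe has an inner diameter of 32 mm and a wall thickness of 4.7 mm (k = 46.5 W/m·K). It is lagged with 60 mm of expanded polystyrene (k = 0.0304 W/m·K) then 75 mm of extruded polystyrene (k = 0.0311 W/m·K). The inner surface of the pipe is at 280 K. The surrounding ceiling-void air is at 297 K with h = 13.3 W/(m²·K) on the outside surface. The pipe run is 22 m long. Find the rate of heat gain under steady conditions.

Q ≈ 35.4 W

Per-layer cylindrical resistances, series-summed:
R_carbon steel pipe wall = ln(20.7/16)/(2π×46.5×22) = 4.007×10^-5 K/W
R_expanded polystyrene = ln(80.7/20.7)/(2π×0.0304×22) = 0.3238 K/W
R_extruded polystyrene = ln(155.7/80.7)/(2π×0.0311×22) = 0.1529 K/W
R_outer film = 1/(h_o·2πr_oL) = 1/(13.3×2π×0.1557×22) = 0.003493 K/W
R_total = 0.4802 K/W
Q = ΔT/R_total = 17/0.4802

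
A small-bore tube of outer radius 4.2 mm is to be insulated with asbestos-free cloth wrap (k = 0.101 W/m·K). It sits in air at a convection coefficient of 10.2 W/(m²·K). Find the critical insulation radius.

r_cr ≈ 9.9 mm

For a cylinder r_cr = k/h = 0.101/10.2
r_cr = 9.9 mm; since the bare radius (4.2 mm) is below r_cr, adding a thin layer of insulation will *increase* heat loss.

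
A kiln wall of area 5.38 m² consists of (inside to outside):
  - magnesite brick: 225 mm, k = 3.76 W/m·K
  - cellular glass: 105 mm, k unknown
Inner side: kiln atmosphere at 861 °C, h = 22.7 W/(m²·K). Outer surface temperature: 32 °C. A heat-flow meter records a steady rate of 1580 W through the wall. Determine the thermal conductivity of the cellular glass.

k ≈ 0.0386 W/(m·K)

Series thermal resistances:
R_inner film = 1/(h_i·A) = 1/(22.7×5.38) = 0.008188 K/W
R_magnesite brick = L/(kA) = 0.225/(3.76×5.38) = 0.01112 K/W
Sum of known resistances R_other = 0.01931 K/W
Total R = ΔT/Q = 829/1580 = 0.5247 K/W
R_cellular glass = R_total − R_other = 0.5054 K/W
k = L/(R·A) = 0.105/(0.5054×5.38)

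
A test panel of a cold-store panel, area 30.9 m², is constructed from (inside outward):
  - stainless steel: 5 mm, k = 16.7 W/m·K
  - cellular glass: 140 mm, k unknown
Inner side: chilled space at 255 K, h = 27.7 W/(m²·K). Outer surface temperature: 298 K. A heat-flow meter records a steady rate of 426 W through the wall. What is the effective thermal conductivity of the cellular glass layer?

Model the wall as resistances in series:
R_inner film = 1/(h_i·A) = 1/(27.7×30.9) = 0.001168 K/W
R_stainless steel = L/(kA) = 0.005/(16.7×30.9) = 9.689×10^-6 K/W
Sum of known resistances R_other = 0.001178 K/W
Total R = ΔT/Q = 43/426 = 0.1009 K/W
R_cellular glass = R_total − R_other = 0.09976 K/W
k = L/(R·A) = 0.14/(0.09976×30.9)

k ≈ 0.0454 W/(m·K)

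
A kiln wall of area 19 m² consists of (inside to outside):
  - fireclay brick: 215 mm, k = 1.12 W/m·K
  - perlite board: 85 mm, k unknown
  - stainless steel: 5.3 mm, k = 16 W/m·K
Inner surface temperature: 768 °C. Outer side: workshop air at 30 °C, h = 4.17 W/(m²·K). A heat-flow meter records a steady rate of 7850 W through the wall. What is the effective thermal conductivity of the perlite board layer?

Series thermal resistances:
R_fireclay brick = L/(kA) = 0.215/(1.12×19) = 0.0101 K/W
R_stainless steel = L/(kA) = 0.0053/(16×19) = 1.743×10^-5 K/W
R_outer film = 1/(h_o·A) = 1/(4.17×19) = 0.01262 K/W
Sum of known resistances R_other = 0.02274 K/W
Total R = ΔT/Q = 738/7850 = 0.09401 K/W
R_perlite board = R_total − R_other = 0.07127 K/W
k = L/(R·A) = 0.085/(0.07127×19)

k ≈ 0.0628 W/(m·K)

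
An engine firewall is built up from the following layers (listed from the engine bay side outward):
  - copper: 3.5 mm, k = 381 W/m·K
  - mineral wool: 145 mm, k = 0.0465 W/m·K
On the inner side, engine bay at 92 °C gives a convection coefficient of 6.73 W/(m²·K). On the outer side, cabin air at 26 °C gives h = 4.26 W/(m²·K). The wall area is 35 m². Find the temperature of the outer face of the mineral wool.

Series thermal resistances:
R_inner film = 1/(h_i·A) = 1/(6.73×35) = 0.004245 K/W
R_copper = L/(kA) = 0.0035/(381×35) = 2.625×10^-7 K/W
R_mineral wool = L/(kA) = 0.145/(0.0465×35) = 0.08909 K/W
R_outer film = 1/(h_o·A) = 1/(4.26×35) = 0.006707 K/W
R_total = 0.1 K/W;  Q = ΔT/R_total = 66/0.1 = 659.7 W
T_interface = T_inner − Q·ΣR(inner→interface) = 92 − 660×0.09334

T ≈ 30.4 °C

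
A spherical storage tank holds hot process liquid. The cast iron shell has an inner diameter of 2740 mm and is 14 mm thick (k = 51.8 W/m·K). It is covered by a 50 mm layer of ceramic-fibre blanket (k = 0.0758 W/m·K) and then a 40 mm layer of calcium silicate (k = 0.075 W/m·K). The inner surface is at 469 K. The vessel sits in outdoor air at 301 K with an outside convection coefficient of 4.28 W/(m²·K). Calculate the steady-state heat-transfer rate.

Q ≈ 3050 W

Spherical conduction: R = (1/r_in − 1/r_out)/(4πk) per layer; series-sum.
R_cast iron shell = (1/1.37 − 1/1.384)/(4π×51.8) = 1.134×10^-5 K/W
R_ceramic-fibre blanket = (1/1.384 − 1/1.434)/(4π×0.0758) = 0.02645 K/W
R_calcium silicate = (1/1.434 − 1/1.474)/(4π×0.075) = 0.02008 K/W
R_outer film = 1/(h·4πr_o²) = 1/(4.28×4π×1.474²) = 0.008558 K/W
R_total = 0.0551 K/W
Q = ΔT/R_total = 168/0.0551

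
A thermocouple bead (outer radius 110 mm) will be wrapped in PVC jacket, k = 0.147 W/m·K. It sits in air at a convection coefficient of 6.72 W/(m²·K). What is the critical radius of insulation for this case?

For a sphere r_cr = 2k/h = 2×0.147/6.72
r_cr = 43.8 mm; since the bare radius (110 mm) is above r_cr, any added insulation will reduce heat loss.

r_cr ≈ 43.8 mm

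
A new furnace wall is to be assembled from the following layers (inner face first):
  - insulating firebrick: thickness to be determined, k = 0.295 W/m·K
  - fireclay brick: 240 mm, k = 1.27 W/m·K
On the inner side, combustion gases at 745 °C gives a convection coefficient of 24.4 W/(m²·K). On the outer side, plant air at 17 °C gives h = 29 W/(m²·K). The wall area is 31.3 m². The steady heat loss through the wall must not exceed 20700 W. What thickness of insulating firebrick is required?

Series thermal resistances:
R_inner film = 1/(h_i·A) = 1/(24.4×31.3) = 0.001309 K/W
R_fireclay brick = L/(kA) = 0.24/(1.27×31.3) = 0.006038 K/W
R_outer film = 1/(h_o·A) = 1/(29×31.3) = 0.001102 K/W
Sum of the known resistances R_other = 0.008449 K/W
Required total resistance R_tot = ΔT/Q_allow = 728/20700 = 0.03517 K/W
R_insulating firebrick = R_tot − R_other = 0.02672 K/W
L = R·k·A = 0.02672×0.295×31.3

L ≈ 247 mm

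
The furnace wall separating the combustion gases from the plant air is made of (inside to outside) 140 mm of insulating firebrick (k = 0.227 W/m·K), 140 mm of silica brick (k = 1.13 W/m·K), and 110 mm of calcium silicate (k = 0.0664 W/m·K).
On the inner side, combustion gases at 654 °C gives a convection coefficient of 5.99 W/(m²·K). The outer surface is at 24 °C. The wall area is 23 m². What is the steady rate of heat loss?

Q ≈ 5650 W

Using the resistance-network approach (series):
R_inner film = 1/(h_i·A) = 1/(5.99×23) = 0.007258 K/W
R_insulating firebrick = L/(kA) = 0.14/(0.227×23) = 0.02681 K/W
R_silica brick = L/(kA) = 0.14/(1.13×23) = 0.005387 K/W
R_calcium silicate = L/(kA) = 0.11/(0.0664×23) = 0.07203 K/W
R_total = 0.1115 K/W
Q = ΔT / R_total = 630 / 0.1115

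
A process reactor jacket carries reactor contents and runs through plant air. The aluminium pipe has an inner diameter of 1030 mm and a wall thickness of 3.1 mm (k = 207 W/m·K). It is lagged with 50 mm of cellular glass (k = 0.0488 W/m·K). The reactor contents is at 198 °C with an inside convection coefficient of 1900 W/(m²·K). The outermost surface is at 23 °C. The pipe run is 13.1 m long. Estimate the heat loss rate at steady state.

Treating each annulus and film as a series resistance:
R_inner film = 1/(h_i·2πr₁L) = 1/(1900×2π×0.515×13.1) = 1.242×10^-5 K/W
R_aluminium pipe wall = ln(518.1/515)/(2π×207×13.1) = 3.522×10^-7 K/W
R_cellular glass = ln(568.1/518.1)/(2π×0.0488×13.1) = 0.02294 K/W
R_total = 0.02295 K/W
Q = ΔT/R_total = 175/0.02295

Q ≈ 7630 W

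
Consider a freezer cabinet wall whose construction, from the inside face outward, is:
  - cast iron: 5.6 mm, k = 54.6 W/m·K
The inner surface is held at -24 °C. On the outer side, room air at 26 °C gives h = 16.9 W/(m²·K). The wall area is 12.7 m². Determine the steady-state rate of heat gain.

Model the wall as resistances in series:
R_cast iron = L/(kA) = 0.0056/(54.6×12.7) = 8.076×10^-6 K/W
R_outer film = 1/(h_o·A) = 1/(16.9×12.7) = 0.004659 K/W
R_total = 0.004667 K/W
Q = ΔT / R_total = 50 / 0.004667

Q ≈ 10700 W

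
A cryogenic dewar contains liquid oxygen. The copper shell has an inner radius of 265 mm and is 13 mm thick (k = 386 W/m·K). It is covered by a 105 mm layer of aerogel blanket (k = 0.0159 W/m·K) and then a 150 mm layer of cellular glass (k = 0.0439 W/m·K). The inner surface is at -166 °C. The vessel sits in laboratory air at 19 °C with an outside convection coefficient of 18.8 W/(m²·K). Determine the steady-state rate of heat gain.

Q ≈ 29.4 W

For a spherical shell R = (1/r₁ − 1/r₂)/(4πk); film R = 1/(h·4πr²). In series:
R_copper shell = (1/0.265 − 1/0.278)/(4π×386) = 3.638×10^-5 K/W
R_aerogel blanket = (1/0.278 − 1/0.383)/(4π×0.0159) = 4.936 K/W
R_cellular glass = (1/0.383 − 1/0.533)/(4π×0.0439) = 1.332 K/W
R_outer film = 1/(h·4πr_o²) = 1/(18.8×4π×0.533²) = 0.0149 K/W
R_total = 6.282 K/W
Q = ΔT/R_total = 185/6.282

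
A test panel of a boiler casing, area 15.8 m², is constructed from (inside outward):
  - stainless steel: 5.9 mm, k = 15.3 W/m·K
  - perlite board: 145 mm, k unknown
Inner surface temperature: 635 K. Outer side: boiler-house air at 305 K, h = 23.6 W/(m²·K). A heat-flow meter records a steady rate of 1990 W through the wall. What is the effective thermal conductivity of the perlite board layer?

k ≈ 0.0563 W/(m·K)

Model the wall as resistances in series:
R_stainless steel = L/(kA) = 0.0059/(15.3×15.8) = 2.441×10^-5 K/W
R_outer film = 1/(h_o·A) = 1/(23.6×15.8) = 0.002682 K/W
Sum of known resistances R_other = 0.002706 K/W
Total R = ΔT/Q = 330/1990 = 0.1658 K/W
R_perlite board = R_total − R_other = 0.1631 K/W
k = L/(R·A) = 0.145/(0.1631×15.8)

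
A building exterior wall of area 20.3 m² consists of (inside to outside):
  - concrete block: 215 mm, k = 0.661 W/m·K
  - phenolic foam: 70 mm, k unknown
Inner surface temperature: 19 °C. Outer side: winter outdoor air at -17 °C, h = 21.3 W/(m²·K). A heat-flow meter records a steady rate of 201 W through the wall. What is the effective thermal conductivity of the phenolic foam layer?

Treating each layer as a thermal resistance in series:
R_concrete block = L/(kA) = 0.215/(0.661×20.3) = 0.01602 K/W
R_outer film = 1/(h_o·A) = 1/(21.3×20.3) = 0.002313 K/W
Sum of known resistances R_other = 0.01834 K/W
Total R = ΔT/Q = 36/201 = 0.1791 K/W
R_phenolic foam = R_total − R_other = 0.1608 K/W
k = L/(R·A) = 0.07/(0.1608×20.3)

k ≈ 0.0214 W/(m·K)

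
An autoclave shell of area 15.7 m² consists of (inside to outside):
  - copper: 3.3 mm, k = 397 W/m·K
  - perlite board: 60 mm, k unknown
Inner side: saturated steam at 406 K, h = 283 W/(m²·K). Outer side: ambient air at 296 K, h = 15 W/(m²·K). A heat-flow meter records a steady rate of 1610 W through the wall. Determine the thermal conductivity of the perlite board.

k ≈ 0.0599 W/(m·K)

Using the resistance-network approach (series):
R_inner film = 1/(h_i·A) = 1/(283×15.7) = 2.251×10^-4 K/W
R_copper = L/(kA) = 0.0033/(397×15.7) = 5.294×10^-7 K/W
R_outer film = 1/(h_o·A) = 1/(15×15.7) = 0.004246 K/W
Sum of known resistances R_other = 0.004472 K/W
Total R = ΔT/Q = 110/1610 = 0.06832 K/W
R_perlite board = R_total − R_other = 0.06385 K/W
k = L/(R·A) = 0.06/(0.06385×15.7)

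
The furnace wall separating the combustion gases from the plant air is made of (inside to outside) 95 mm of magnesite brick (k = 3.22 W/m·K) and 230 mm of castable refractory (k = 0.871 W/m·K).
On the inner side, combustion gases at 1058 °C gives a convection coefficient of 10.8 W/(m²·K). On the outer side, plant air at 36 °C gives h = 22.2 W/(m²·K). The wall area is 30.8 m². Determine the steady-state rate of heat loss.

Q ≈ 73000 W

Thermal resistances in series:
R_inner film = 1/(h_i·A) = 1/(10.8×30.8) = 0.003006 K/W
R_magnesite brick = L/(kA) = 0.095/(3.22×30.8) = 9.579×10^-4 K/W
R_castable refractory = L/(kA) = 0.23/(0.871×30.8) = 0.008574 K/W
R_outer film = 1/(h_o·A) = 1/(22.2×30.8) = 0.001463 K/W
R_total = 0.014 K/W
Q = ΔT / R_total = 1022 / 0.014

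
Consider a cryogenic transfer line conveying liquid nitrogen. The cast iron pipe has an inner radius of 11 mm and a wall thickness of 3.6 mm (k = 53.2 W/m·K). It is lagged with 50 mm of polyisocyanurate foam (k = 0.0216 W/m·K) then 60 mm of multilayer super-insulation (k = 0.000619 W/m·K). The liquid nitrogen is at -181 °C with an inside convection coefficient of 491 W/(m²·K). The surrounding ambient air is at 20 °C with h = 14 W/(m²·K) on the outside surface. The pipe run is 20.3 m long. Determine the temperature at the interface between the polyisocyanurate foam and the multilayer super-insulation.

Cylindrical conduction, so R = ln(r₂/r₁)/(2πkL) per layer, in series:
R_inner film = 1/(h_i·2πr₁L) = 1/(491×2π×0.011×20.3) = 0.001452 K/W
R_cast iron pipe wall = ln(14.6/11)/(2π×53.2×20.3) = 4.172×10^-5 K/W
R_polyisocyanurate foam = ln(64.6/14.6)/(2π×0.0216×20.3) = 0.5398 K/W
R_multilayer super-insulation = ln(124.6/64.6)/(2π×0.000619×20.3) = 8.32 K/W
R_outer film = 1/(h_o·2πr_oL) = 1/(14×2π×0.1246×20.3) = 0.004494 K/W
R_total = 8.866 K/W
Q = ΔT/R_total = 201/8.866
Q = 22.7 W
T_interface = T_inner + Q·ΣR(inner→interface) = -181 + 22.7×0.5413

T ≈ -169 °C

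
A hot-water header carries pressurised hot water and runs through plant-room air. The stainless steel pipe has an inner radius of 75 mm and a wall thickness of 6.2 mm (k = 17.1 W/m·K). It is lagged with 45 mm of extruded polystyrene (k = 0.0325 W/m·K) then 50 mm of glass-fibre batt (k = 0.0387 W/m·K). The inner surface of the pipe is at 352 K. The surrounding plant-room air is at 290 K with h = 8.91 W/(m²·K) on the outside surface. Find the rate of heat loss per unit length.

Radial resistances (cylindrical: R_cond = ln(r_o/r_i)/(2πkL), R_conv = 1/(h·2πrL)):
R_stainless steel pipe wall = ln(81.2/75)/(2π×17.1×1) = 7.393×10^-4 K/W
R_extruded polystyrene = ln(126.2/81.2)/(2π×0.0325×1) = 2.159 K/W
R_glass-fibre batt = ln(176.2/126.2)/(2π×0.0387×1) = 1.373 K/W
R_outer film = 1/(h_o·2πr_oL) = 1/(8.91×2π×0.1762×1) = 0.1014 K/W
R_total = 3.634 K/W
Q = ΔT/R_total = 62/3.634

q′ ≈ 17.1 W/m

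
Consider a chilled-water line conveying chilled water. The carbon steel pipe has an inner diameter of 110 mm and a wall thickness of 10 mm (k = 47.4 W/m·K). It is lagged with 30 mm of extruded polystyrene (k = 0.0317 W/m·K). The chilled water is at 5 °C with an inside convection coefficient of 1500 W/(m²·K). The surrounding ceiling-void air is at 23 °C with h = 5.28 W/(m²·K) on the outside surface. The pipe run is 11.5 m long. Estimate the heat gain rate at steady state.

For a radial system each layer contributes R = ln(r_out/r_in)/(2πkL); films add R = 1/(hA).
R_inner film = 1/(h_i·2πr₁L) = 1/(1500×2π×0.055×11.5) = 1.678×10^-4 K/W
R_carbon steel pipe wall = ln(65/55)/(2π×47.4×11.5) = 4.878×10^-5 K/W
R_extruded polystyrene = ln(95/65)/(2π×0.0317×11.5) = 0.1657 K/W
R_outer film = 1/(h_o·2πr_oL) = 1/(5.28×2π×0.095×11.5) = 0.02759 K/W
R_total = 0.1935 K/W
Q = ΔT/R_total = 18/0.1935

Q ≈ 93 W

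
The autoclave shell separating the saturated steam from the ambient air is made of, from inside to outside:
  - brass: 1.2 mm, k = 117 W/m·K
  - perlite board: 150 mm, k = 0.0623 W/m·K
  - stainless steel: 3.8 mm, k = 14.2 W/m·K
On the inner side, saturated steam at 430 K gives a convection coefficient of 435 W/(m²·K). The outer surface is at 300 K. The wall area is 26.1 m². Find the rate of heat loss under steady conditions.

Series thermal resistances:
R_inner film = 1/(h_i·A) = 1/(435×26.1) = 8.808×10^-5 K/W
R_brass = L/(kA) = 0.0012/(117×26.1) = 3.93×10^-7 K/W
R_perlite board = L/(kA) = 0.15/(0.0623×26.1) = 0.09225 K/W
R_stainless steel = L/(kA) = 0.0038/(14.2×26.1) = 1.025×10^-5 K/W
R_total = 0.09235 K/W
Q = ΔT / R_total = 130 / 0.09235

Q ≈ 1410 W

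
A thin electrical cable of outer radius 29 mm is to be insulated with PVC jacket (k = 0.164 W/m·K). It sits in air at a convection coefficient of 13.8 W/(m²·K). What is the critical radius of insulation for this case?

r_cr ≈ 11.9 mm

For a cylinder r_cr = k/h = 0.164/13.8
r_cr = 11.9 mm; since the bare radius (29 mm) is above r_cr, any added insulation will reduce heat loss.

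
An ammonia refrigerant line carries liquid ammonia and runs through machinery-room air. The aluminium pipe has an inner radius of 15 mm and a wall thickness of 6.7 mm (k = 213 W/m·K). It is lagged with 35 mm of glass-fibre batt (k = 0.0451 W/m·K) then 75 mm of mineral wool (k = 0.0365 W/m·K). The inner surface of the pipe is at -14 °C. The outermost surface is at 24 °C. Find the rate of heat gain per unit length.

Cylindrical conduction, so R = ln(r₂/r₁)/(2πkL) per layer, in series:
R_aluminium pipe wall = ln(21.7/15)/(2π×213×1) = 2.759×10^-4 K/W
R_glass-fibre batt = ln(56.7/21.7)/(2π×0.0451×1) = 3.389 K/W
R_mineral wool = ln(131.7/56.7)/(2π×0.0365×1) = 3.675 K/W
R_total = 7.064 K/W
Q = ΔT/R_total = 38/7.064

q′ ≈ 5.38 W/m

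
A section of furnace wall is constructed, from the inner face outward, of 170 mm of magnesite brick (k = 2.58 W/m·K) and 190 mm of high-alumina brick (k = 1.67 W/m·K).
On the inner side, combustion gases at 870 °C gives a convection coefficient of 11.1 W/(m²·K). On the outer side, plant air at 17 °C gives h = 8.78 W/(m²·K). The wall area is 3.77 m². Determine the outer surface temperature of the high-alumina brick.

T ≈ 270 °C

Series thermal resistances:
R_inner film = 1/(h_i·A) = 1/(11.1×3.77) = 0.0239 K/W
R_magnesite brick = L/(kA) = 0.17/(2.58×3.77) = 0.01748 K/W
R_high-alumina brick = L/(kA) = 0.19/(1.67×3.77) = 0.03018 K/W
R_outer film = 1/(h_o·A) = 1/(8.78×3.77) = 0.03021 K/W
R_total = 0.1018 K/W;  Q = ΔT/R_total = 853/0.1018 = 8382 W
T_interface = T_inner − Q·ΣR(inner→interface) = 870 − 8380×0.07155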